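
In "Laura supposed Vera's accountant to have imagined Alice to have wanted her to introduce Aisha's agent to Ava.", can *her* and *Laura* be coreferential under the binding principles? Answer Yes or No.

*Laura* is an R-expression; Principle C requires it to be free (not bound by any c-commanding expression).
— her: subject of the clause headed by 'introduce'; the pronoun does not c-command the R-expression — coreference allowed.

Yes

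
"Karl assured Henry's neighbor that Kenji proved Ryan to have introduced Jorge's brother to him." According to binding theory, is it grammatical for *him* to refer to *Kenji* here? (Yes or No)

*Kenji* is an R-expression; Principle C requires it to be free (not bound by any c-commanding expression).
— him: second object of the clause headed by 'introduced'; the pronoun does not c-command the R-expression — coreference allowed.

Yes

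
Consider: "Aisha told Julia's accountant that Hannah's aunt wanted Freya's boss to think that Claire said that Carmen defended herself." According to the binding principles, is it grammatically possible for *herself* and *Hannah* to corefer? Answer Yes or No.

No

*herself* is a reflexive; Principle A requires it to be bound within its binding domain — the clause headed by 'defended'.
— Hannah: possessor inside the subject DP of the clause headed by 'wanted'; does not c-command the reflexive — cannot bind it (Principle A).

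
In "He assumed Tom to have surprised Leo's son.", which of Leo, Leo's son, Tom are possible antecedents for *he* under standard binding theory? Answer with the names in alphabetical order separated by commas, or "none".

*he* is a pronoun; Principle B requires it to be free in its binding domain — the matrix clause.
— Leo: possessor inside the object DP of the clause headed by 'surprised'; is c-commanded by the pronoun; coreference would bind this R-expression — blocked (Principle C).
— Leo's son: object of the clause headed by 'surprised'; is c-commanded by the pronoun; coreference would bind this R-expression — blocked (Principle C).
— Tom: subject of the clause headed by 'surprised'; is c-commanded by the pronoun; coreference would bind this R-expression — blocked (Principle C).

none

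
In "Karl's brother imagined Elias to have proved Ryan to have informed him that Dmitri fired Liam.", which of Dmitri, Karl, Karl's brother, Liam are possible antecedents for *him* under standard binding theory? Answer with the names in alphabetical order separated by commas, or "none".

Karl, Karl's brother

*him* is a pronoun; Principle B requires it to be free in its binding domain — the clause headed by 'informed'.
— Dmitri: subject of the clause headed by 'fired'; is c-commanded by the pronoun; coreference would bind this R-expression — blocked (Principle C).
— Karl: possessor inside the subject DP of the matrix clause; does not c-command the pronoun — Principle B does not apply; allowed.
— Karl's brother: subject of the matrix clause; c-commands the pronoun but lies outside its binding domain — allowed.
— Liam: object of the clause headed by 'fired'; is c-commanded by the pronoun; coreference would bind this R-expression — blocked (Principle C).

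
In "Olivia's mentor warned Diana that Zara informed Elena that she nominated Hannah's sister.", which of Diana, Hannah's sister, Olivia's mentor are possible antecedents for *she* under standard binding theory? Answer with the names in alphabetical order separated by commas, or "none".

Diana, Olivia's mentor

*she* is a pronoun; Principle B requires it to be free in its binding domain — the clause headed by 'nominated'.
— Diana: object of the matrix clause; c-commands the pronoun but lies outside its binding domain — allowed.
— Hannah's sister: object of the clause headed by 'nominated'; is c-commanded by the pronoun; coreference would bind this R-expression — blocked (Principle C).
— Olivia's mentor: subject of the matrix clause; c-commands the pronoun but lies outside its binding domain — allowed.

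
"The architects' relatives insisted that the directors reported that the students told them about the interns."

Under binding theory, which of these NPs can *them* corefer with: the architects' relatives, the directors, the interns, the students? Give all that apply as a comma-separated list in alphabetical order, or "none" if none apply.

*them* is a pronoun; Principle B requires it to be free in its binding domain — the clause headed by 'told'.
— the architects' relatives: subject of the matrix clause; c-commands the pronoun but lies outside its binding domain — allowed.
— the directors: subject of the clause headed by 'reported'; c-commands the pronoun but lies outside its binding domain — allowed.
— the interns: second object of the clause headed by 'told'; is c-commanded by the pronoun; coreference would bind this R-expression — blocked (Principle C).
— the students: subject of the clause headed by 'told'; c-commands the pronoun within its binding domain — blocked (Principle B).

the architects' relatives, the directors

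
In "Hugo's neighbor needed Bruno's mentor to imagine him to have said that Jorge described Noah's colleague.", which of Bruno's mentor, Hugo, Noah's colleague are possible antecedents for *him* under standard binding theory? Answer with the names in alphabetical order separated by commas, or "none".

*him* is a pronoun; Principle B requires it to be free in its binding domain — the clause headed by 'imagine'.
— Bruno's mentor: subject of the clause headed by 'imagine'; c-commands the pronoun within its binding domain — blocked (Principle B).
— Hugo: possessor inside the subject DP of the matrix clause; does not c-command the pronoun — Principle B does not apply; allowed.
— Noah's colleague: object of the clause headed by 'described'; is c-commanded by the pronoun; coreference would bind this R-expression — blocked (Principle C).

Hugo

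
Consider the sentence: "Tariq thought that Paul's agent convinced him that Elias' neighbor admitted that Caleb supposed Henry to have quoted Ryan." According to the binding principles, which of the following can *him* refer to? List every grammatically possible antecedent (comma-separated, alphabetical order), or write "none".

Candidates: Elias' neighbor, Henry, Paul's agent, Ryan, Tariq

*him* is a pronoun; Principle B requires it to be free in its binding domain — the clause headed by 'convinced'.
— Elias' neighbor: subject of the clause headed by 'admitted'; is c-commanded by the pronoun; coreference would bind this R-expression — blocked (Principle C).
— Henry: subject of the clause headed by 'quoted'; is c-commanded by the pronoun; coreference would bind this R-expression — blocked (Principle C).
— Paul's agent: subject of the clause headed by 'convinced'; c-commands the pronoun within its binding domain — blocked (Principle B).
— Ryan: object of the clause headed by 'quoted'; is c-commanded by the pronoun; coreference would bind this R-expression — blocked (Principle C).
— Tariq: subject of the matrix clause; c-commands the pronoun but lies outside its binding domain — allowed.

Tariq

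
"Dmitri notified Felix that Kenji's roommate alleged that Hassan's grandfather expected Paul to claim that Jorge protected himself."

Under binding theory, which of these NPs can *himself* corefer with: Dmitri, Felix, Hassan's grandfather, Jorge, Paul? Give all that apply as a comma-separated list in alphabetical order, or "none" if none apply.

Jorge

*himself* is a reflexive; Principle A requires it to be bound within its binding domain — the clause headed by 'protected'.
— Dmitri: subject of the matrix clause; c-commands the reflexive but lies outside its binding domain — cannot bind it (Principle A).
— Felix: object of the matrix clause; c-commands the reflexive but lies outside its binding domain — cannot bind it (Principle A).
— Hassan's grandfather: subject of the clause headed by 'expected'; c-commands the reflexive but lies outside its binding domain — cannot bind it (Principle A).
— Jorge: subject of the clause headed by 'protected'; c-commands the reflexive within its binding domain — allowed (Principle A).
— Paul: subject of the clause headed by 'claim'; c-commands the reflexive but lies outside its binding domain — cannot bind it (Principle A).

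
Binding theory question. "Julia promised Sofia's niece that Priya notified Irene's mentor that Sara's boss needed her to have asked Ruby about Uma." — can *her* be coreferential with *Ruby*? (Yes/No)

*her* is a pronoun; Principle B requires it to be free in its binding domain — the clause headed by 'needed'.
— Ruby: object of the clause headed by 'asked'; is c-commanded by the pronoun; coreference would bind this R-expression — blocked (Principle C).

No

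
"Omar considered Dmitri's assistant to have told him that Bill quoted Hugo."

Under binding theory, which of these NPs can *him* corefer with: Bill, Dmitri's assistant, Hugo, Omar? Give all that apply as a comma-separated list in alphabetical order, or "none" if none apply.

*him* is a pronoun; Principle B requires it to be free in its binding domain — the clause headed by 'told'.
— Bill: subject of the clause headed by 'quoted'; is c-commanded by the pronoun; coreference would bind this R-expression — blocked (Principle C).
— Dmitri's assistant: subject of the clause headed by 'told'; c-commands the pronoun within its binding domain — blocked (Principle B).
— Hugo: object of the clause headed by 'quoted'; is c-commanded by the pronoun; coreference would bind this R-expression — blocked (Principle C).
— Omar: subject of the matrix clause; c-commands the pronoun but lies outside its binding domain — allowed.

Omar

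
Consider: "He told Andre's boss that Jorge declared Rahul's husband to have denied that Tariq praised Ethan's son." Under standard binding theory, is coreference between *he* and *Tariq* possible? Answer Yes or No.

*Tariq* is an R-expression; Principle C requires it to be free (not bound by any c-commanding expression).
— he: subject of the matrix clause; the pronoun c-commands the R-expression — coreference blocked (Principle C).

No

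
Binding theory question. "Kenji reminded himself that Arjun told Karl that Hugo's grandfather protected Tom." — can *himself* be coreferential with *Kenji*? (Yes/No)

*himself* is a reflexive; Principle A requires it to be bound within its binding domain — the matrix clause.
— Kenji: subject of the matrix clause; c-commands the reflexive within its binding domain — allowed (Principle A).

Yes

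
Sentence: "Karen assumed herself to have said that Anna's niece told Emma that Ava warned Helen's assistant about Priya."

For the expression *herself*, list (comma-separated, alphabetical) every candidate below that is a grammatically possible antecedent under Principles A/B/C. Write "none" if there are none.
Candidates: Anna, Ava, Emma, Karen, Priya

*herself* is a reflexive; Principle A requires it to be bound within its binding domain — the matrix clause.
— Anna: possessor inside the subject DP of the clause headed by 'told'; does not c-command the reflexive — cannot bind it (Principle A).
— Ava: subject of the clause headed by 'warned'; does not c-command the reflexive — cannot bind it (Principle A).
— Emma: object of the clause headed by 'told'; does not c-command the reflexive — cannot bind it (Principle A).
— Karen: subject of the matrix clause; c-commands the reflexive within its binding domain — allowed (Principle A).
— Priya: second object of the clause headed by 'warned'; does not c-command the reflexive — cannot bind it (Principle A).

Karen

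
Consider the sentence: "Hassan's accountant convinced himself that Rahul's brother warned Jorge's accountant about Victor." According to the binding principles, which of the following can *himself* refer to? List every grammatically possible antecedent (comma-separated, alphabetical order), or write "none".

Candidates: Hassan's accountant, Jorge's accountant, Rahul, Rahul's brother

*himself* is a reflexive; Principle A requires it to be bound within its binding domain — the matrix clause.
— Hassan's accountant: subject of the matrix clause; c-commands the reflexive within its binding domain — allowed (Principle A).
— Jorge's accountant: object of the clause headed by 'warned'; does not c-command the reflexive — cannot bind it (Principle A).
— Rahul: possessor inside the subject DP of the clause headed by 'warned'; does not c-command the reflexive — cannot bind it (Principle A).
— Rahul's brother: subject of the clause headed by 'warned'; does not c-command the reflexive — cannot bind it (Principle A).

Hassan's accountant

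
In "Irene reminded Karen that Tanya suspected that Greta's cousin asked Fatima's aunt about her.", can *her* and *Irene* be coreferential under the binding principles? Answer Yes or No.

Yes

*Irene* is an R-expression; Principle C requires it to be free (not bound by any c-commanding expression).
— her: second object of the clause headed by 'asked'; the pronoun does not c-command the R-expression — coreference allowed.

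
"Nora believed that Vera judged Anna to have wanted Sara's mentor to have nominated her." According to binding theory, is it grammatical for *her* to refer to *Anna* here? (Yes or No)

*Anna* is an R-expression; Principle C requires it to be free (not bound by any c-commanding expression).
— her: object of the clause headed by 'nominated'; the pronoun does not c-command the R-expression — coreference allowed.

Yes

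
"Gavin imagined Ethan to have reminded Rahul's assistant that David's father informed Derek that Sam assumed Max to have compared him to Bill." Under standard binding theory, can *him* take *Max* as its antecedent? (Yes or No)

No

*him* is a pronoun; Principle B requires it to be free in its binding domain — the clause headed by 'compared'.
— Max: subject of the clause headed by 'compared'; c-commands the pronoun within its binding domain — blocked (Principle B).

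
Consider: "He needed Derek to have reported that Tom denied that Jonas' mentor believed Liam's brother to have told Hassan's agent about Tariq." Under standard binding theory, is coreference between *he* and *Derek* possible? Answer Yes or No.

No

*Derek* is an R-expression; Principle C requires it to be free (not bound by any c-commanding expression).
— he: subject of the matrix clause; the pronoun c-commands the R-expression — coreference blocked (Principle C).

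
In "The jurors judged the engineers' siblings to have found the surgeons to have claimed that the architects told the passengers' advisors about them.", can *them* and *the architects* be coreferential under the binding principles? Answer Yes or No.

*the architects* is an R-expression; Principle C requires it to be free (not bound by any c-commanding expression).
— them: second object of the clause headed by 'told'; the R-expression locally c-commands the pronoun — coreference blocked (Principle B on the pronoun).

No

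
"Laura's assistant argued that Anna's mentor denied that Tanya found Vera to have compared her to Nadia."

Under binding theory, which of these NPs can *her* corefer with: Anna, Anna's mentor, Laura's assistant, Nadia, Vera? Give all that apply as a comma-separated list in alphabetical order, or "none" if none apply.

Anna, Anna's mentor, Laura's assistant

*her* is a pronoun; Principle B requires it to be free in its binding domain — the clause headed by 'compared'.
— Anna: possessor inside the subject DP of the clause headed by 'denied'; does not c-command the pronoun — Principle B does not apply; allowed.
— Anna's mentor: subject of the clause headed by 'denied'; c-commands the pronoun but lies outside its binding domain — allowed.
— Laura's assistant: subject of the matrix clause; c-commands the pronoun but lies outside its binding domain — allowed.
— Nadia: second object of the clause headed by 'compared'; is c-commanded by the pronoun; coreference would bind this R-expression — blocked (Principle C).
— Vera: subject of the clause headed by 'compared'; c-commands the pronoun within its binding domain — blocked (Principle B).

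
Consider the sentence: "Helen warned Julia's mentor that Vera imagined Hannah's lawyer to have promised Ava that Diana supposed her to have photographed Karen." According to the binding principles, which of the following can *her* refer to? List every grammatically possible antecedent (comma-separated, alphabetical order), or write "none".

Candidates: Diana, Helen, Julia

Helen, Julia

*her* is a pronoun; Principle B requires it to be free in its binding domain — the clause headed by 'supposed'.
— Diana: subject of the clause headed by 'supposed'; c-commands the pronoun within its binding domain — blocked (Principle B).
— Helen: subject of the matrix clause; c-commands the pronoun but lies outside its binding domain — allowed.
— Julia: possessor inside the object DP of the matrix clause; does not c-command the pronoun — Principle B does not apply; allowed.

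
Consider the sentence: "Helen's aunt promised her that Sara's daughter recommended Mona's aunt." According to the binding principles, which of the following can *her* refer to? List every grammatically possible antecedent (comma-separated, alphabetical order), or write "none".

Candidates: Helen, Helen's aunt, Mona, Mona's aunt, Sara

*her* is a pronoun; Principle B requires it to be free in its binding domain — the matrix clause.
— Helen: possessor inside the subject DP of the matrix clause; does not c-command the pronoun — Principle B does not apply; allowed.
— Helen's aunt: subject of the matrix clause; c-commands the pronoun within its binding domain — blocked (Principle B).
— Mona: possessor inside the object DP of the clause headed by 'recommended'; is c-commanded by the pronoun; coreference would bind this R-expression — blocked (Principle C).
— Mona's aunt: object of the clause headed by 'recommended'; is c-commanded by the pronoun; coreference would bind this R-expression — blocked (Principle C).
— Sara: possessor inside the subject DP of the clause headed by 'recommended'; is c-commanded by the pronoun; coreference would bind this R-expression — blocked (Principle C).

Helen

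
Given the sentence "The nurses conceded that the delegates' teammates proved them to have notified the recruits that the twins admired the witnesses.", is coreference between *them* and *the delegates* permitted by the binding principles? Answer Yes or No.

*them* is a pronoun; Principle B requires it to be free in its binding domain — the clause headed by 'proved'.
— the delegates: possessor inside the subject DP of the clause headed by 'proved'; does not c-command the pronoun — Principle B does not apply; allowed.

Yes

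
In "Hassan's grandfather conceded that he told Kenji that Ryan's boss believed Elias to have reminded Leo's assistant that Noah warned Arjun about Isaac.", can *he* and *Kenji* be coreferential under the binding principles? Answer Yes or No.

*Kenji* is an R-expression; Principle C requires it to be free (not bound by any c-commanding expression).
— he: subject of the clause headed by 'told'; the pronoun c-commands the R-expression — coreference blocked (Principle C).

No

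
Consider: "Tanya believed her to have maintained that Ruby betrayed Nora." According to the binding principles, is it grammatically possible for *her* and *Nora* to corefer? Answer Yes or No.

No

*her* is a pronoun; Principle B requires it to be free in its binding domain — the matrix clause.
— Nora: object of the clause headed by 'betrayed'; is c-commanded by the pronoun; coreference would bind this R-expression — blocked (Principle C).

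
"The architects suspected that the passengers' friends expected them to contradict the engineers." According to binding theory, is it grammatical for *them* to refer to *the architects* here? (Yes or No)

*the architects* is an R-expression; Principle C requires it to be free (not bound by any c-commanding expression).
— them: subject of the clause headed by 'contradict'; the pronoun does not c-command the R-expression — coreference allowed.

Yes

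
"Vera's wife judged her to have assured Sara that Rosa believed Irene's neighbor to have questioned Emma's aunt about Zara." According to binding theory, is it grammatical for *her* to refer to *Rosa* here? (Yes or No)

*Rosa* is an R-expression; Principle C requires it to be free (not bound by any c-commanding expression).
— her: subject of the clause headed by 'assured'; the pronoun c-commands the R-expression — coreference blocked (Principle C).

No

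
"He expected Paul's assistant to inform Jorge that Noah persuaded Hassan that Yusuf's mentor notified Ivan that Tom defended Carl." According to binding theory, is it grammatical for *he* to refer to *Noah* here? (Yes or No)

*Noah* is an R-expression; Principle C requires it to be free (not bound by any c-commanding expression).
— he: subject of the matrix clause; the pronoun c-commands the R-expression — coreference blocked (Principle C).

No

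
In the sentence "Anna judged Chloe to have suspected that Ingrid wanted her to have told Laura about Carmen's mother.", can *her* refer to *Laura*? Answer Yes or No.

*her* is a pronoun; Principle B requires it to be free in its binding domain — the clause headed by 'wanted'.
— Laura: object of the clause headed by 'told'; is c-commanded by the pronoun; coreference would bind this R-expression — blocked (Principle C).

No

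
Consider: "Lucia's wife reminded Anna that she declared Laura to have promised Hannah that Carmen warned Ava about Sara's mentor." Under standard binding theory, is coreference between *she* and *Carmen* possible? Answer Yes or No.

No

*Carmen* is an R-expression; Principle C requires it to be free (not bound by any c-commanding expression).
— she: subject of the clause headed by 'declared'; the pronoun c-commands the R-expression — coreference blocked (Principle C).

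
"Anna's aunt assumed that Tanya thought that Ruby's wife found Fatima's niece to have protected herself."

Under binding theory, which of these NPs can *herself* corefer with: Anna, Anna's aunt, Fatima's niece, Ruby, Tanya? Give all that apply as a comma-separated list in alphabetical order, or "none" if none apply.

Fatima's niece

*herself* is a reflexive; Principle A requires it to be bound within its binding domain — the clause headed by 'protected'.
— Anna: possessor inside the subject DP of the matrix clause; does not c-command the reflexive — cannot bind it (Principle A).
— Anna's aunt: subject of the matrix clause; c-commands the reflexive but lies outside its binding domain — cannot bind it (Principle A).
— Fatima's niece: subject of the clause headed by 'protected'; c-commands the reflexive within its binding domain — allowed (Principle A).
— Ruby: possessor inside the subject DP of the clause headed by 'found'; does not c-command the reflexive — cannot bind it (Principle A).
— Tanya: subject of the clause headed by 'thought'; c-commands the reflexive but lies outside its binding domain — cannot bind it (Principle A).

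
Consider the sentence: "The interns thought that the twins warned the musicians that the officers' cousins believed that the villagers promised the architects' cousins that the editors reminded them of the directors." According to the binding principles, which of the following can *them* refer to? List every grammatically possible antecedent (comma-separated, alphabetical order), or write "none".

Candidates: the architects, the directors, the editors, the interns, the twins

*them* is a pronoun; Principle B requires it to be free in its binding domain — the clause headed by 'reminded'.
— the architects: possessor inside the object DP of the clause headed by 'promised'; does not c-command the pronoun — Principle B does not apply; allowed.
— the directors: second object of the clause headed by 'reminded'; is c-commanded by the pronoun; coreference would bind this R-expression — blocked (Principle C).
— the editors: subject of the clause headed by 'reminded'; c-commands the pronoun within its binding domain — blocked (Principle B).
— the interns: subject of the matrix clause; c-commands the pronoun but lies outside its binding domain — allowed.
— the twins: subject of the clause headed by 'warned'; c-commands the pronoun but lies outside its binding domain — allowed.

the architects, the interns, the twins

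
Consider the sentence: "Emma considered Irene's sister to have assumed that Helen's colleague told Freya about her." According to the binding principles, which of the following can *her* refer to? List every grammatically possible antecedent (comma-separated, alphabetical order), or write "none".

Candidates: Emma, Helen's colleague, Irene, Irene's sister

Emma, Irene, Irene's sister

*her* is a pronoun; Principle B requires it to be free in its binding domain — the clause headed by 'told'.
— Emma: subject of the matrix clause; c-commands the pronoun but lies outside its binding domain — allowed.
— Helen's colleague: subject of the clause headed by 'told'; c-commands the pronoun within its binding domain — blocked (Principle B).
— Irene: possessor inside the subject DP of the clause headed by 'assumed'; does not c-command the pronoun — Principle B does not apply; allowed.
— Irene's sister: subject of the clause headed by 'assumed'; c-commands the pronoun but lies outside its binding domain — allowed.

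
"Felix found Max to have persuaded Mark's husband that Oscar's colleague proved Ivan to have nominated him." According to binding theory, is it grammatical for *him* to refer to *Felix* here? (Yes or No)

Yes

*Felix* is an R-expression; Principle C requires it to be free (not bound by any c-commanding expression).
— him: object of the clause headed by 'nominated'; the pronoun does not c-command the R-expression — coreference allowed.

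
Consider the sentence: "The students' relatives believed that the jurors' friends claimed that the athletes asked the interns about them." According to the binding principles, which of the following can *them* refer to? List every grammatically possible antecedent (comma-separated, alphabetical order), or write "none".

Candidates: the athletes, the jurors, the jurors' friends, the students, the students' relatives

the jurors, the jurors' friends, the students, the students' relatives

*them* is a pronoun; Principle B requires it to be free in its binding domain — the clause headed by 'asked'.
— the athletes: subject of the clause headed by 'asked'; c-commands the pronoun within its binding domain — blocked (Principle B).
— the jurors: possessor inside the subject DP of the clause headed by 'claimed'; does not c-command the pronoun — Principle B does not apply; allowed.
— the jurors' friends: subject of the clause headed by 'claimed'; c-commands the pronoun but lies outside its binding domain — allowed.
— the students: possessor inside the subject DP of the matrix clause; does not c-command the pronoun — Principle B does not apply; allowed.
— the students' relatives: subject of the matrix clause; c-commands the pronoun but lies outside its binding domain — allowed.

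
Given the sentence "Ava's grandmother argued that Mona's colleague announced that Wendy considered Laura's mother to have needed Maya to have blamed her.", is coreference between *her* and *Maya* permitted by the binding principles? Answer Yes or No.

No

*her* is a pronoun; Principle B requires it to be free in its binding domain — the clause headed by 'blamed'.
— Maya: subject of the clause headed by 'blamed'; c-commands the pronoun within its binding domain — blocked (Principle B).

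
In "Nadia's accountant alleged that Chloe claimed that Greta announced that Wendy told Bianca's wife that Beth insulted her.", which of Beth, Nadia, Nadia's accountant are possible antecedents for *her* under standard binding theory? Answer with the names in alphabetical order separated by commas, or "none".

*her* is a pronoun; Principle B requires it to be free in its binding domain — the clause headed by 'insulted'.
— Beth: subject of the clause headed by 'insulted'; c-commands the pronoun within its binding domain — blocked (Principle B).
— Nadia: possessor inside the subject DP of the matrix clause; does not c-command the pronoun — Principle B does not apply; allowed.
— Nadia's accountant: subject of the matrix clause; c-commands the pronoun but lies outside its binding domain — allowed.

Nadia, Nadia's accountant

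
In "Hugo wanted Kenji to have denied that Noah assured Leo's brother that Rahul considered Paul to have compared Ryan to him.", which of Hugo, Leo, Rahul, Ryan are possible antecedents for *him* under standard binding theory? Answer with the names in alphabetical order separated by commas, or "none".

*him* is a pronoun; Principle B requires it to be free in its binding domain — the clause headed by 'compared'.
— Hugo: subject of the matrix clause; c-commands the pronoun but lies outside its binding domain — allowed.
— Leo: possessor inside the object DP of the clause headed by 'assured'; does not c-command the pronoun — Principle B does not apply; allowed.
— Rahul: subject of the clause headed by 'considered'; c-commands the pronoun but lies outside its binding domain — allowed.
— Ryan: object of the clause headed by 'compared'; c-commands the pronoun within its binding domain — blocked (Principle B).

Hugo, Leo, Rahul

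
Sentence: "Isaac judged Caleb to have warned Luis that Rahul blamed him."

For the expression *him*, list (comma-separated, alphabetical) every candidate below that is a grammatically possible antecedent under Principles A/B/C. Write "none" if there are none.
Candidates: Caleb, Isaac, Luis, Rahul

*him* is a pronoun; Principle B requires it to be free in its binding domain — the clause headed by 'blamed'.
— Caleb: subject of the clause headed by 'warned'; c-commands the pronoun but lies outside its binding domain — allowed.
— Isaac: subject of the matrix clause; c-commands the pronoun but lies outside its binding domain — allowed.
— Luis: object of the clause headed by 'warned'; c-commands the pronoun but lies outside its binding domain — allowed.
— Rahul: subject of the clause headed by 'blamed'; c-commands the pronoun within its binding domain — blocked (Principle B).

Caleb, Isaac, Luis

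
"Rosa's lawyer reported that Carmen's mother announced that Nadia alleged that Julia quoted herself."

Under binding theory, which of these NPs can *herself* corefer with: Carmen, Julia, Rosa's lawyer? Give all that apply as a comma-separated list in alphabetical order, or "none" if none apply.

Julia

*herself* is a reflexive; Principle A requires it to be bound within its binding domain — the clause headed by 'quoted'.
— Carmen: possessor inside the subject DP of the clause headed by 'announced'; does not c-command the reflexive — cannot bind it (Principle A).
— Julia: subject of the clause headed by 'quoted'; c-commands the reflexive within its binding domain — allowed (Principle A).
— Rosa's lawyer: subject of the matrix clause; c-commands the reflexive but lies outside its binding domain — cannot bind it (Principle A).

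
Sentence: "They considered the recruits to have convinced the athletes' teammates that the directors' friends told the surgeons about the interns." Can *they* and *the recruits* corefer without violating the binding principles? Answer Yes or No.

No

*the recruits* is an R-expression; Principle C requires it to be free (not bound by any c-commanding expression).
— they: subject of the matrix clause; the pronoun c-commands the R-expression — coreference blocked (Principle C).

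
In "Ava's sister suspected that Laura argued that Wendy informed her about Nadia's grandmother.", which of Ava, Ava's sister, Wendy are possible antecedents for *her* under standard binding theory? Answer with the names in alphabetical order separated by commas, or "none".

Ava, Ava's sister

*her* is a pronoun; Principle B requires it to be free in its binding domain — the clause headed by 'informed'.
— Ava: possessor inside the subject DP of the matrix clause; does not c-command the pronoun — Principle B does not apply; allowed.
— Ava's sister: subject of the matrix clause; c-commands the pronoun but lies outside its binding domain — allowed.
— Wendy: subject of the clause headed by 'informed'; c-commands the pronoun within its binding domain — blocked (Principle B).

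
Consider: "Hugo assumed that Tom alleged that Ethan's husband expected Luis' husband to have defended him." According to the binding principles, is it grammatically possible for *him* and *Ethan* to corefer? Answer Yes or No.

Yes

*him* is a pronoun; Principle B requires it to be free in its binding domain — the clause headed by 'defended'.
— Ethan: possessor inside the subject DP of the clause headed by 'expected'; does not c-command the pronoun — Principle B does not apply; allowed.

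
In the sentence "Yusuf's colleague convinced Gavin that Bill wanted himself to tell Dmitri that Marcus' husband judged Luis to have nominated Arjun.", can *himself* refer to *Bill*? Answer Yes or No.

*himself* is a reflexive; Principle A requires it to be bound within its binding domain — the clause headed by 'wanted'.
— Bill: subject of the clause headed by 'wanted'; c-commands the reflexive within its binding domain — allowed (Principle A).

Yes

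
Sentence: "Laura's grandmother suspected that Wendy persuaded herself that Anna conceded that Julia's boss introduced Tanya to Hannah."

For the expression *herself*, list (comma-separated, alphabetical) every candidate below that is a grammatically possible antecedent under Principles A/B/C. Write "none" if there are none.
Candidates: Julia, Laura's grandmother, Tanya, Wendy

Wendy

*herself* is a reflexive; Principle A requires it to be bound within its binding domain — the clause headed by 'persuaded'.
— Julia: possessor inside the subject DP of the clause headed by 'introduced'; does not c-command the reflexive — cannot bind it (Principle A).
— Laura's grandmother: subject of the matrix clause; c-commands the reflexive but lies outside its binding domain — cannot bind it (Principle A).
— Tanya: object of the clause headed by 'introduced'; does not c-command the reflexive — cannot bind it (Principle A).
— Wendy: subject of the clause headed by 'persuaded'; c-commands the reflexive within its binding domain — allowed (Principle A).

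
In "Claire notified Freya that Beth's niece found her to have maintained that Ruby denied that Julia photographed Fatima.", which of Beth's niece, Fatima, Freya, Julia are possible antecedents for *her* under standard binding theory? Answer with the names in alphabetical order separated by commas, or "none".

*her* is a pronoun; Principle B requires it to be free in its binding domain — the clause headed by 'found'.
— Beth's niece: subject of the clause headed by 'found'; c-commands the pronoun within its binding domain — blocked (Principle B).
— Fatima: object of the clause headed by 'photographed'; is c-commanded by the pronoun; coreference would bind this R-expression — blocked (Principle C).
— Freya: object of the matrix clause; c-commands the pronoun but lies outside its binding domain — allowed.
— Julia: subject of the clause headed by 'photographed'; is c-commanded by the pronoun; coreference would bind this R-expression — blocked (Principle C).

Freya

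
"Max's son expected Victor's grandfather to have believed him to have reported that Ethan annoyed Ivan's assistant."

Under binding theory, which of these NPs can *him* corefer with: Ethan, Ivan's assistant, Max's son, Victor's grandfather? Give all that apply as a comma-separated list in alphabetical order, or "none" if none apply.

*him* is a pronoun; Principle B requires it to be free in its binding domain — the clause headed by 'believed'.
— Ethan: subject of the clause headed by 'annoyed'; is c-commanded by the pronoun; coreference would bind this R-expression — blocked (Principle C).
— Ivan's assistant: object of the clause headed by 'annoyed'; is c-commanded by the pronoun; coreference would bind this R-expression — blocked (Principle C).
— Max's son: subject of the matrix clause; c-commands the pronoun but lies outside its binding domain — allowed.
— Victor's grandfather: subject of the clause headed by 'believed'; c-commands the pronoun within its binding domain — blocked (Principle B).

Max's son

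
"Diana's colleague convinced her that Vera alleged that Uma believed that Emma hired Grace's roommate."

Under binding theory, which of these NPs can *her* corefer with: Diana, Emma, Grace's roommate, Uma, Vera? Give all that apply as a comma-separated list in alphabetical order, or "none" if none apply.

*her* is a pronoun; Principle B requires it to be free in its binding domain — the matrix clause.
— Diana: possessor inside the subject DP of the matrix clause; does not c-command the pronoun — Principle B does not apply; allowed.
— Emma: subject of the clause headed by 'hired'; is c-commanded by the pronoun; coreference would bind this R-expression — blocked (Principle C).
— Grace's roommate: object of the clause headed by 'hired'; is c-commanded by the pronoun; coreference would bind this R-expression — blocked (Principle C).
— Uma: subject of the clause headed by 'believed'; is c-commanded by the pronoun; coreference would bind this R-expression — blocked (Principle C).
— Vera: subject of the clause headed by 'alleged'; is c-commanded by the pronoun; coreference would bind this R-expression — blocked (Principle C).

Diana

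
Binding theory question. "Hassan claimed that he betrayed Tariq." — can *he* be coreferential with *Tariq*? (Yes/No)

No

*he* is a pronoun; Principle B requires it to be free in its binding domain — the clause headed by 'betrayed'.
— Tariq: object of the clause headed by 'betrayed'; is c-commanded by the pronoun; coreference would bind this R-expression — blocked (Principle C).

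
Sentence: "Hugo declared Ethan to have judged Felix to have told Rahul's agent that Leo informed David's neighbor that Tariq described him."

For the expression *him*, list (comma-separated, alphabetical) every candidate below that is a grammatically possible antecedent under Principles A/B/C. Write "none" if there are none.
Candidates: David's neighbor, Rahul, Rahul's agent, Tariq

*him* is a pronoun; Principle B requires it to be free in its binding domain — the clause headed by 'described'.
— David's neighbor: object of the clause headed by 'informed'; c-commands the pronoun but lies outside its binding domain — allowed.
— Rahul: possessor inside the object DP of the clause headed by 'told'; does not c-command the pronoun — Principle B does not apply; allowed.
— Rahul's agent: object of the clause headed by 'told'; c-commands the pronoun but lies outside its binding domain — allowed.
— Tariq: subject of the clause headed by 'described'; c-commands the pronoun within its binding domain — blocked (Principle B).

David's neighbor, Rahul, Rahul's agent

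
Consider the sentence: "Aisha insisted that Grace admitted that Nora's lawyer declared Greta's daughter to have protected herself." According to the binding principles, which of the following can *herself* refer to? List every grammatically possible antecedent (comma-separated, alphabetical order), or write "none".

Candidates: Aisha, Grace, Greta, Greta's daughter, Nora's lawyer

Greta's daughter

*herself* is a reflexive; Principle A requires it to be bound within its binding domain — the clause headed by 'protected'.
— Aisha: subject of the matrix clause; c-commands the reflexive but lies outside its binding domain — cannot bind it (Principle A).
— Grace: subject of the clause headed by 'admitted'; c-commands the reflexive but lies outside its binding domain — cannot bind it (Principle A).
— Greta: possessor inside the subject DP of the clause headed by 'protected'; does not c-command the reflexive — cannot bind it (Principle A).
— Greta's daughter: subject of the clause headed by 'protected'; c-commands the reflexive within its binding domain — allowed (Principle A).
— Nora's lawyer: subject of the clause headed by 'declared'; c-commands the reflexive but lies outside its binding domain — cannot bind it (Principle A).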